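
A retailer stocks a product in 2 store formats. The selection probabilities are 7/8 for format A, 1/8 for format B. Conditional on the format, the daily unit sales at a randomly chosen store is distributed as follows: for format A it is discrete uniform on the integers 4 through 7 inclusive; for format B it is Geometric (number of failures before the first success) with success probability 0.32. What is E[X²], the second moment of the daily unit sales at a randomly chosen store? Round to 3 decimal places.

For each component E[X²] = Var + (mean)², giving A: 31.5; B: 11.1562.
Overall E[X²] = 0.875·31.5 + 0.125·11.1562 = 28.957.

28.957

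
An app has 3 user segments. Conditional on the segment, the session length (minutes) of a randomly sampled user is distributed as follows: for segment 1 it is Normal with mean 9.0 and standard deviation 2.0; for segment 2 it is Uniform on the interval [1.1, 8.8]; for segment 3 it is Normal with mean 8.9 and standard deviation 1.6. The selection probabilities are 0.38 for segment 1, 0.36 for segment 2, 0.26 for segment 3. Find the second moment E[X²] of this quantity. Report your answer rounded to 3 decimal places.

For each component E[X²] = Var + (mean)², giving 1: 85; 2: 29.4433; 3: 81.77.
Overall E[X²] = 0.38·85 + 0.36·29.4433 + 0.26·81.77 = 64.1598.

64.160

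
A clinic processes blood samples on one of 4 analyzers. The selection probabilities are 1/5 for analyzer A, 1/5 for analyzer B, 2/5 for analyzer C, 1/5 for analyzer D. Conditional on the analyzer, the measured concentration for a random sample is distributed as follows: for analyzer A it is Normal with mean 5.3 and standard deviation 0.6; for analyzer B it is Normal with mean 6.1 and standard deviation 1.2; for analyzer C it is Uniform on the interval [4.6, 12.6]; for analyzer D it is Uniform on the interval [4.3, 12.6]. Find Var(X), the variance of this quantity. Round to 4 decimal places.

Per component, A: μ=5.3, E[X²]=28.45; B: μ=6.1, E[X²]=38.65; C: μ=8.6, E[X²]=79.2933; D: μ=8.45, E[X²]=77.1433.
E[X] = 0.2·5.3 + 0.2·6.1 + 0.4·8.6 + 0.2·8.45 = 7.41.
E[X²] = 0.2·28.45 + 0.2·38.65 + 0.4·79.2933 + 0.2·77.1433 = 60.566.
Var(X) = E[X²] − (E[X])² = 60.566 − 54.9081 = 5.6579.

5.6579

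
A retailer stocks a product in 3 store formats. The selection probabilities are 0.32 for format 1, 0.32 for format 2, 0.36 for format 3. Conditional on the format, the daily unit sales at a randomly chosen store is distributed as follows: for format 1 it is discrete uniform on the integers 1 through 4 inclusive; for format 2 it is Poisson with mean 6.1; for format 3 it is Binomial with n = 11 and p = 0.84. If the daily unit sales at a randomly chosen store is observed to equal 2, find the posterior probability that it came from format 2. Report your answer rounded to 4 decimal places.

0.1430

Likelihoods P(X=2 | ·): 1: 0.25; 2: 0.0417286; 3: 2.66687e-06.
Posterior ∝ prior × likelihood. Numerator for 2: 0.32·0.0417286 = 0.0133531.
Normalizing constant: 0.32·0.25 + 0.32·0.0417286 + 0.36·2.66687e-06 = 0.0933541.
P(2 | observation) = 0.0133531 / 0.0933541 = 0.143038.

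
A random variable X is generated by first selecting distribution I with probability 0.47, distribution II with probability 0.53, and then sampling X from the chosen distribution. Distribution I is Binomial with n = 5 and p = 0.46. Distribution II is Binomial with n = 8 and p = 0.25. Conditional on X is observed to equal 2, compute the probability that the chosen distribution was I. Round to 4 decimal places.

0.4868

Likelihoods P(X=2 | ·): I: 0.333194; II: 0.311462.
Posterior ∝ prior × likelihood. Numerator for I: 0.47·0.333194 = 0.156601.
Normalizing constant: 0.47·0.333194 + 0.53·0.311462 = 0.321676.
P(I | observation) = 0.156601 / 0.321676 = 0.486828.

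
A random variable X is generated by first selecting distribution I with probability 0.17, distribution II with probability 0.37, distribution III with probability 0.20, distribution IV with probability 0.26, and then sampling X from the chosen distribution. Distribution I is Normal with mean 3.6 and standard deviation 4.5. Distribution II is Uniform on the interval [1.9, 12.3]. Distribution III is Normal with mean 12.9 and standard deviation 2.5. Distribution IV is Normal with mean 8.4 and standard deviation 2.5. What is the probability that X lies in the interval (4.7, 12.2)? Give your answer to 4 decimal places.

Conditional on each component, P(4.7 < X < 12.2): I: 0.375448; II: 0.721154; III: 0.38922; IV: 0.866308.
By total probability, P(4.7 < X < 12.2) = 0.17·0.375448 + 0.37·0.721154 + 0.2·0.38922 + 0.26·0.866308 = 0.633737.

0.6337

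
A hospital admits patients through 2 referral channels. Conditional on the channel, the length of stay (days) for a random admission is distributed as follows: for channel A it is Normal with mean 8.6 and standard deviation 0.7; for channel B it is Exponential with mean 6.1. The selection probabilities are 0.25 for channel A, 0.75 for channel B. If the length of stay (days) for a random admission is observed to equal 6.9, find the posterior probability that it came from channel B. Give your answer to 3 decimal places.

0.842

Likelihoods f(6.9 | ·): A: 0.0298598; B: 0.0528955.
Posterior ∝ prior × likelihood. Numerator for B: 0.75·0.0528955 = 0.0396717.
Normalizing constant: 0.25·0.0298598 + 0.75·0.0528955 = 0.0471366.
P(B | observation) = 0.0396717 / 0.0471366 = 0.841632.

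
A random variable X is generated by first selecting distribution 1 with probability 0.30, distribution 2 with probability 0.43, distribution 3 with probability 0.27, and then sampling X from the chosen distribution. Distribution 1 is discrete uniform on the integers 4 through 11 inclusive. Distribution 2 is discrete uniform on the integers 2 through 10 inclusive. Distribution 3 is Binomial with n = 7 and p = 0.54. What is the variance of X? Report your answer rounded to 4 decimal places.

6.8945

Per component, 1: μ=7.5, E[X²]=61.5; 2: μ=6, E[X²]=42.6667; 3: μ=3.78, E[X²]=16.0272.
E[X] = 0.3·7.5 + 0.43·6 + 0.27·3.78 = 5.8506.
E[X²] = 0.3·61.5 + 0.43·42.6667 + 0.27·16.0272 = 41.124.
Var(X) = E[X²] − (E[X])² = 41.124 − 34.2295 = 6.89449.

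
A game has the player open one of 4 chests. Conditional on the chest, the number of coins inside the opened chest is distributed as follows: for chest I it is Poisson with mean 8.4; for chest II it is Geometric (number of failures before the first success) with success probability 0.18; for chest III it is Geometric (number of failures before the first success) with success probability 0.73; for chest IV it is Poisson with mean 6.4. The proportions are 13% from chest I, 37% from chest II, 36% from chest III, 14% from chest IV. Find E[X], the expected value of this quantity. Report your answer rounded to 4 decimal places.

3.8067

Component means — I: 8.4; II: 4.55556; III: 0.369863; IV: 6.4.
E[X] = 0.13·8.4 + 0.37·4.55556 + 0.36·0.369863 + 0.14·6.4 = 3.80671.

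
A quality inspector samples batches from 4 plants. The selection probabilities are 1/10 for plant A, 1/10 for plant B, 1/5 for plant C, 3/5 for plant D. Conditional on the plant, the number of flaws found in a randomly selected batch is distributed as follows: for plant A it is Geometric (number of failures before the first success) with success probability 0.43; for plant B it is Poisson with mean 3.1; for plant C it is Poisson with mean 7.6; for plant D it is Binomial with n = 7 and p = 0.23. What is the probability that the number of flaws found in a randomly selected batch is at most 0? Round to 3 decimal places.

0.144

Conditional on each plant, P(X ≤ 0): A: 0.43; B: 0.0450492; C: 0.000500451; D: 0.160485.
By total probability, P(X ≤ 0) = 0.1·0.43 + 0.1·0.0450492 + 0.2·0.000500451 + 0.6·0.160485 = 0.143896.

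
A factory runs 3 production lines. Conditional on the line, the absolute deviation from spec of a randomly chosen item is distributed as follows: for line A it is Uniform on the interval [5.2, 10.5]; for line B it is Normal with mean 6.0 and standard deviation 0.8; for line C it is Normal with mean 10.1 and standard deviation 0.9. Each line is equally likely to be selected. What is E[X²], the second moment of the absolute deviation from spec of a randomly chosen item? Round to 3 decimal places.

For each component E[X²] = Var + (mean)², giving A: 63.9633; B: 36.64; C: 102.82.
Overall E[X²] = 0.333333·63.9633 + 0.333333·36.64 + 0.333333·102.82 = 67.8078.

67.808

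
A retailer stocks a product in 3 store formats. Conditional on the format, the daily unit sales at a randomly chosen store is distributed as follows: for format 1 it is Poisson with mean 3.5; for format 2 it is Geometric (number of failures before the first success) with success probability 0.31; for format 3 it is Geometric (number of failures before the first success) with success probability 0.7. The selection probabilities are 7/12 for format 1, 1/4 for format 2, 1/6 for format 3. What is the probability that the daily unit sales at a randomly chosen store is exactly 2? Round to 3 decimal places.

0.155

Conditional on each format, P(X = 2): 1: 0.184959; 2: 0.147591; 3: 0.063.
By total probability, P(X = 2) = 0.583333·0.184959 + 0.25·0.147591 + 0.166667·0.063 = 0.15529.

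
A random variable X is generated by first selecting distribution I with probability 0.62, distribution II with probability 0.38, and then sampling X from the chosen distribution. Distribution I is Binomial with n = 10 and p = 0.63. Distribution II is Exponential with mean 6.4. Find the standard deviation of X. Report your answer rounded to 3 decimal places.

4.125

Per component, I: μ=6.3, E[X²]=42.021; II: μ=6.4, E[X²]=81.92.
E[X] = 0.62·6.3 + 0.38·6.4 = 6.338.
E[X²] = 0.62·42.021 + 0.38·81.92 = 57.1826.
Var(X) = E[X²] − (E[X])² = 57.1826 − 40.1702 = 17.0124.
SD(X) = √17.0124 = 4.12461.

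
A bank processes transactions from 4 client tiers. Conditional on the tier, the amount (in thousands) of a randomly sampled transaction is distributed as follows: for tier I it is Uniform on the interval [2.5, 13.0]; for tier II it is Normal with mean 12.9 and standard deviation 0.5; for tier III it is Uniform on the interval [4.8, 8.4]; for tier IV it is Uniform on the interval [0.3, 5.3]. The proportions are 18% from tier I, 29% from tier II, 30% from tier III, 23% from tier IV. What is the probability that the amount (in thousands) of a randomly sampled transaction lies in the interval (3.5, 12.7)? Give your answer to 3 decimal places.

0.640

Conditional on each tier, P(3.5 < X < 12.7): I: 0.87619; II: 0.344578; III: 1; IV: 0.36.
By total probability, P(3.5 < X < 12.7) = 0.18·0.87619 + 0.29·0.344578 + 0.3·1 + 0.23·0.36 = 0.640442.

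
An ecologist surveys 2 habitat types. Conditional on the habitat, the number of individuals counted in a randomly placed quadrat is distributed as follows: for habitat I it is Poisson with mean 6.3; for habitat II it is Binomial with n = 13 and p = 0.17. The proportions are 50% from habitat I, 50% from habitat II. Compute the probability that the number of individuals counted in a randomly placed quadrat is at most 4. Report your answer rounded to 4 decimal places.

Conditional on each habitat, P(X ≤ 4): I: 0.246904; II: 0.944903.
By total probability, P(X ≤ 4) = 0.5·0.246904 + 0.5·0.944903 = 0.595904.

0.5959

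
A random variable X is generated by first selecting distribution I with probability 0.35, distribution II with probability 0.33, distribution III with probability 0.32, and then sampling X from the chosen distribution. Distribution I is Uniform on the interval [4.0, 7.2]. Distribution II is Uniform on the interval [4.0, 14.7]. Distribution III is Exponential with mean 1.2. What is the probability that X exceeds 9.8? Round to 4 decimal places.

0.1512

Conditional on each component, P(X > 9.8): I: 0; II: 0.457944; III: 0.000283963.
By total probability, P(X > 9.8) = 0.35·0 + 0.33·0.457944 + 0.32·0.000283963 = 0.151212.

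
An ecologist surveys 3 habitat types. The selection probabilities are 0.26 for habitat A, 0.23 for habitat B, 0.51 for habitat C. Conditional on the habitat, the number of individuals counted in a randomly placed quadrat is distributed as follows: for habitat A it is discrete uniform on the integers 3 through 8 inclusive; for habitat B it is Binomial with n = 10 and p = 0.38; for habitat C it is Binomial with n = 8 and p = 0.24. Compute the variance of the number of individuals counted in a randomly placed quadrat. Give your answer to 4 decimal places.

4.3313

Per component, A: μ=5.5, E[X²]=33.1667; B: μ=3.8, E[X²]=16.796; C: μ=1.92, E[X²]=5.1456.
E[X] = 0.26·5.5 + 0.23·3.8 + 0.51·1.92 = 3.2832.
E[X²] = 0.26·33.1667 + 0.23·16.796 + 0.51·5.1456 = 15.1107.
Var(X) = E[X²] − (E[X])² = 15.1107 − 10.7794 = 4.33127.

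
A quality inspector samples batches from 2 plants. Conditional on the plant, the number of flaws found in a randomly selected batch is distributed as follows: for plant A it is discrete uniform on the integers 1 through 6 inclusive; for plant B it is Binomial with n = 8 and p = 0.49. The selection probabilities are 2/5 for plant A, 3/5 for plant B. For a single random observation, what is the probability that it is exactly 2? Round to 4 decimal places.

0.1376

Conditional on each plant, P(X = 2): A: 0.166667; B: 0.118296.
By total probability, P(X = 2) = 0.4·0.166667 + 0.6·0.118296 = 0.137644.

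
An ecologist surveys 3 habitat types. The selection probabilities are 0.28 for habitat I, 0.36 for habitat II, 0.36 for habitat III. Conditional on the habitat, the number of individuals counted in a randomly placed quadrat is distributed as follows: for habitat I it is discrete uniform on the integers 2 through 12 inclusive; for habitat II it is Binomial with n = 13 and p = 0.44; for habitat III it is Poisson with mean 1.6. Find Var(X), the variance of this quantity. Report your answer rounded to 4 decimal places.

Per component, I: μ=7, E[X²]=59; II: μ=5.72, E[X²]=35.9216; III: μ=1.6, E[X²]=4.16.
E[X] = 0.28·7 + 0.36·5.72 + 0.36·1.6 = 4.5952.
E[X²] = 0.28·59 + 0.36·35.9216 + 0.36·4.16 = 30.9494.
Var(X) = E[X²] − (E[X])² = 30.9494 − 21.1159 = 9.83351.

9.8335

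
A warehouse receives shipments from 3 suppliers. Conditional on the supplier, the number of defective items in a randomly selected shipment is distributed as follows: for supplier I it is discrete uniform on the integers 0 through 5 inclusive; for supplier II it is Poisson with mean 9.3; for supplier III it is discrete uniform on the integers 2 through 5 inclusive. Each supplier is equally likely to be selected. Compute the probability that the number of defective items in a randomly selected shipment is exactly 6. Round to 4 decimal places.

0.0274

Conditional on each supplier, P(X = 6): I: 0; II: 0.0821536; III: 0.
By total probability, P(X = 6) = 0.333333·0 + 0.333333·0.0821536 + 0.333333·0 = 0.0273845.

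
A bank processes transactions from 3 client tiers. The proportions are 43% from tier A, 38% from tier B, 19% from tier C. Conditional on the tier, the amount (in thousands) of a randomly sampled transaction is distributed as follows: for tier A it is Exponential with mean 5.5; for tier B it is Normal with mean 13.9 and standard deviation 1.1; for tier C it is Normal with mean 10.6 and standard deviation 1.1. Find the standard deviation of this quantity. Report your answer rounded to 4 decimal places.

5.3045

Per component, A: μ=5.5, E[X²]=60.5; B: μ=13.9, E[X²]=194.42; C: μ=10.6, E[X²]=113.57.
E[X] = 0.43·5.5 + 0.38·13.9 + 0.19·10.6 = 9.661.
E[X²] = 0.43·60.5 + 0.38·194.42 + 0.19·113.57 = 121.473.
Var(X) = E[X²] − (E[X])² = 121.473 − 93.3349 = 28.138.
SD(X) = √28.138 = 5.30452.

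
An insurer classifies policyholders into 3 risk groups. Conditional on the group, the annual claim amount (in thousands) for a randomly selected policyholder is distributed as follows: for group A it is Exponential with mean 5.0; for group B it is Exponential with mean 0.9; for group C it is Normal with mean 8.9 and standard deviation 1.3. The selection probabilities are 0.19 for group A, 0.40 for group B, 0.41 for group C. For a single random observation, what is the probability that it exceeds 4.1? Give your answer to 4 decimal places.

Conditional on each group, P(X > 4.1): A: 0.440432; B: 0.0105087; C: 0.999889.
By total probability, P(X > 4.1) = 0.19·0.440432 + 0.4·0.0105087 + 0.41·0.999889 = 0.49784.

0.4978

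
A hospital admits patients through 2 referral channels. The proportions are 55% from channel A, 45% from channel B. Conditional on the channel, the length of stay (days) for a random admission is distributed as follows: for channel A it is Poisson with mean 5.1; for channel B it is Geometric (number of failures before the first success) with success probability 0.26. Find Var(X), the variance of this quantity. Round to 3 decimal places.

Per component, A: μ=5.1, E[X²]=31.11; B: μ=2.84615, E[X²]=19.0473.
E[X] = 0.55·5.1 + 0.45·2.84615 = 4.08577.
E[X²] = 0.55·31.11 + 0.45·19.0473 = 25.6818.
Var(X) = E[X²] − (E[X])² = 25.6818 − 16.6935 = 8.98829.

8.988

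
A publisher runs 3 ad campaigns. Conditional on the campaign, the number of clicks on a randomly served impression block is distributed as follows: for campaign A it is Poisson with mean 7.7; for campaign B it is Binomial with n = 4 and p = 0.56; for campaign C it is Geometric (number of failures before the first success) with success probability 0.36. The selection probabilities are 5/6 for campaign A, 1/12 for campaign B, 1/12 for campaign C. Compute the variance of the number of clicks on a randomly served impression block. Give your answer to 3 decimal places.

11.418

Per component, A: μ=7.7, E[X²]=66.99; B: μ=2.24, E[X²]=6.0032; C: μ=1.77778, E[X²]=8.09877.
E[X] = 0.833333·7.7 + 0.0833333·2.24 + 0.0833333·1.77778 = 6.75148.
E[X²] = 0.833333·66.99 + 0.0833333·6.0032 + 0.0833333·8.09877 = 57.0002.
Var(X) = E[X²] − (E[X])² = 57.0002 − 45.5825 = 11.4177.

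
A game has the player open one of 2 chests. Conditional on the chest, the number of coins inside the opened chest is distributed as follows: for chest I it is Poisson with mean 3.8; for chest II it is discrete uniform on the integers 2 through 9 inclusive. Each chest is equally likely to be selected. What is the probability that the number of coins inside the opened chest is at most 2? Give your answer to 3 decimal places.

0.197

Conditional on each chest, P(X ≤ 2): I: 0.268897; II: 0.125.
By total probability, P(X ≤ 2) = 0.5·0.268897 + 0.5·0.125 = 0.196948.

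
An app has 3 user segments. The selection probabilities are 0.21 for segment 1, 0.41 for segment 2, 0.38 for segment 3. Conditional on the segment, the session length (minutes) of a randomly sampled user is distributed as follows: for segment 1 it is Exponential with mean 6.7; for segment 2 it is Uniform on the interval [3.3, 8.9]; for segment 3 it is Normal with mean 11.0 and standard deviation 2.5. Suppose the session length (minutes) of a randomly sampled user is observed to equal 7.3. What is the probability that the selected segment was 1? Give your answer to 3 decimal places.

0.101

Likelihoods f(7.3 | ·): 1: 0.050204; 2: 0.178571; 3: 0.0533741.
Posterior ∝ prior × likelihood. Numerator for 1: 0.21·0.050204 = 0.0105428.
Normalizing constant: 0.21·0.050204 + 0.41·0.178571 + 0.38·0.0533741 = 0.104039.
P(1 | observation) = 0.0105428 / 0.104039 = 0.101335.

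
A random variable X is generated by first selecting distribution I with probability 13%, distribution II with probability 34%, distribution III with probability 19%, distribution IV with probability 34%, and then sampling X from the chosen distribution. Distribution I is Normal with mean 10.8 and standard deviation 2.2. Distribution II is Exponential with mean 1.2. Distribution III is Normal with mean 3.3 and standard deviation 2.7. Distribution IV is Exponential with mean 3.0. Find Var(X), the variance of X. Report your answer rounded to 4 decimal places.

Per component, I: μ=10.8, E[X²]=121.48; II: μ=1.2, E[X²]=2.88; III: μ=3.3, E[X²]=18.18; IV: μ=3, E[X²]=18.
E[X] = 0.13·10.8 + 0.34·1.2 + 0.19·3.3 + 0.34·3 = 3.459.
E[X²] = 0.13·121.48 + 0.34·2.88 + 0.19·18.18 + 0.34·18 = 26.3458.
Var(X) = E[X²] − (E[X])² = 26.3458 − 11.9647 = 14.3811.

14.3811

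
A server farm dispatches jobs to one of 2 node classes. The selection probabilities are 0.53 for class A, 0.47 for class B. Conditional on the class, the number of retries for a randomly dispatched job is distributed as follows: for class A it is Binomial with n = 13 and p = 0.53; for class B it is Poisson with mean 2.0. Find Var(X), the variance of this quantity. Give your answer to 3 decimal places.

Per component, A: μ=6.89, E[X²]=50.7104; B: μ=2, E[X²]=6.
E[X] = 0.53·6.89 + 0.47·2 = 4.5917.
E[X²] = 0.53·50.7104 + 0.47·6 = 29.6965.
Var(X) = E[X²] − (E[X])² = 29.6965 − 21.0837 = 8.6128.

8.613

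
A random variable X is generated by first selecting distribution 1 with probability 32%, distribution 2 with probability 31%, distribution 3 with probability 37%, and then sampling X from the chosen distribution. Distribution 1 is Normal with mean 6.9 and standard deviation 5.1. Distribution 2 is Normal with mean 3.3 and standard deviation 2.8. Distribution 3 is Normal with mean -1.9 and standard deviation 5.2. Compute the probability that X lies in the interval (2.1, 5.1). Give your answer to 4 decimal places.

Conditional on each component, P(2.1 < X < 5.1): 1: 0.188759; 2: 0.405724; 3: 0.131752.
By total probability, P(2.1 < X < 5.1) = 0.32·0.188759 + 0.31·0.405724 + 0.37·0.131752 = 0.234925.

0.2349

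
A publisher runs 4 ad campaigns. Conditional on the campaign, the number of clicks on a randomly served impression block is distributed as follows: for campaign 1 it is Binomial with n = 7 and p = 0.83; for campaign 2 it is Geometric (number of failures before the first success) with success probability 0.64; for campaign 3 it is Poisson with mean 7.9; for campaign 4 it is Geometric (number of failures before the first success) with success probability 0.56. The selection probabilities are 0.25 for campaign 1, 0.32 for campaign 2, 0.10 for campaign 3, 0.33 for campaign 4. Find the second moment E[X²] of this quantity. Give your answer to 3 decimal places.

For each component E[X²] = Var + (mean)², giving 1: 34.7438; 2: 1.19531; 3: 70.31; 4: 2.02041.
Overall E[X²] = 0.25·34.7438 + 0.32·1.19531 + 0.1·70.31 + 0.33·2.02041 = 16.7662.

16.766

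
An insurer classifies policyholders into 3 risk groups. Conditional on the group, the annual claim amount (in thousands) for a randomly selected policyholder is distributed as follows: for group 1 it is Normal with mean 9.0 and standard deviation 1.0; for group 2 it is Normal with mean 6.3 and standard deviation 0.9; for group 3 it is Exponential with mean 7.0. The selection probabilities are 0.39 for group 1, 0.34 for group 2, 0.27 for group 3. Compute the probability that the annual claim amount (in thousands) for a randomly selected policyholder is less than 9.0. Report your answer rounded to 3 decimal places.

0.730

Conditional on each group, P(X < 9.0): 1: 0.5; 2: 0.99865; 3: 0.723547.
By total probability, P(X < 9.0) = 0.39·0.5 + 0.34·0.99865 + 0.27·0.723547 = 0.729899.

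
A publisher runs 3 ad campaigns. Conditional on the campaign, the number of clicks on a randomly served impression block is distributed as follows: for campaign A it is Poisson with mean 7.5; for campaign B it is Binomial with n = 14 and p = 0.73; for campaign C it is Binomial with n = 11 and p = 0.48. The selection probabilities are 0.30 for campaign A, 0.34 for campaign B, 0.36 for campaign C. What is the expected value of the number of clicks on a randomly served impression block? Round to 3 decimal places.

7.626

Component means — A: 7.5; B: 10.22; C: 5.28.
E[X] = 0.3·7.5 + 0.34·10.22 + 0.36·5.28 = 7.6256.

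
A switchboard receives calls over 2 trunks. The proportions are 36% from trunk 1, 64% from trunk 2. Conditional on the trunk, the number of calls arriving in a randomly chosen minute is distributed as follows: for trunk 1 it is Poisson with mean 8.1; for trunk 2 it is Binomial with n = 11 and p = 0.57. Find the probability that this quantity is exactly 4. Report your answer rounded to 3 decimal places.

Conditional on each trunk, P(X = 4): 1: 0.0544432; 2: 0.0946875.
By total probability, P(X = 4) = 0.36·0.0544432 + 0.64·0.0946875 = 0.0801995.

0.080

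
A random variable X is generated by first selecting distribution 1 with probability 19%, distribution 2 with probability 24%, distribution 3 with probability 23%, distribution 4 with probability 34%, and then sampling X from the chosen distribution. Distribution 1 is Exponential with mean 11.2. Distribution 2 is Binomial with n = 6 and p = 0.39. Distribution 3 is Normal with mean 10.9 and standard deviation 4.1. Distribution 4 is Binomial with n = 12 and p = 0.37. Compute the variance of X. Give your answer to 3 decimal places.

Per component, 1: μ=11.2, E[X²]=250.88; 2: μ=2.34, E[X²]=6.903; 3: μ=10.9, E[X²]=135.62; 4: μ=4.44, E[X²]=22.5108.
E[X] = 0.19·11.2 + 0.24·2.34 + 0.23·10.9 + 0.34·4.44 = 6.7062.
E[X²] = 0.19·250.88 + 0.24·6.903 + 0.23·135.62 + 0.34·22.5108 = 88.1702.
Var(X) = E[X²] − (E[X])² = 88.1702 − 44.9731 = 43.1971.

43.197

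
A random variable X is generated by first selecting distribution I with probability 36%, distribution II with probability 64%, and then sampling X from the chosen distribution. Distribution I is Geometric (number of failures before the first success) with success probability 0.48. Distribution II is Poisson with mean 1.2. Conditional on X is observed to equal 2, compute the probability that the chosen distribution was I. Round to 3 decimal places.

Likelihoods P(X=2 | ·): I: 0.129792; II: 0.21686.
Posterior ∝ prior × likelihood. Numerator for I: 0.36·0.129792 = 0.0467251.
Normalizing constant: 0.36·0.129792 + 0.64·0.21686 = 0.185515.
P(I | observation) = 0.0467251 / 0.185515 = 0.251867.

0.252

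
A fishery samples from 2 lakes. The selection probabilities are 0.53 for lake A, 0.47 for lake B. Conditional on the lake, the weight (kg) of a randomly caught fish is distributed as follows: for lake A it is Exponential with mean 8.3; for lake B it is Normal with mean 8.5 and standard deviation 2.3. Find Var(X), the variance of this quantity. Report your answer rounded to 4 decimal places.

39.0080

Per component, A: μ=8.3, E[X²]=137.78; B: μ=8.5, E[X²]=77.54.
E[X] = 0.53·8.3 + 0.47·8.5 = 8.394.
E[X²] = 0.53·137.78 + 0.47·77.54 = 109.467.
Var(X) = E[X²] − (E[X])² = 109.467 − 70.4592 = 39.008.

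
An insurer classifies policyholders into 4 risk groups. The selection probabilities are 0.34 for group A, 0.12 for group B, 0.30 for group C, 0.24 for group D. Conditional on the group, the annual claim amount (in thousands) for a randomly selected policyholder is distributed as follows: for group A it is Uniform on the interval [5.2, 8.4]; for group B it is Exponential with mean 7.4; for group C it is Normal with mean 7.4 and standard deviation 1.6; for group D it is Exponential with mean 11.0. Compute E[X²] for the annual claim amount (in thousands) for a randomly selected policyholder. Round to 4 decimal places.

For each component E[X²] = Var + (mean)², giving A: 47.0933; B: 109.52; C: 57.32; D: 242.
Overall E[X²] = 0.34·47.0933 + 0.12·109.52 + 0.3·57.32 + 0.24·242 = 104.43.

104.4301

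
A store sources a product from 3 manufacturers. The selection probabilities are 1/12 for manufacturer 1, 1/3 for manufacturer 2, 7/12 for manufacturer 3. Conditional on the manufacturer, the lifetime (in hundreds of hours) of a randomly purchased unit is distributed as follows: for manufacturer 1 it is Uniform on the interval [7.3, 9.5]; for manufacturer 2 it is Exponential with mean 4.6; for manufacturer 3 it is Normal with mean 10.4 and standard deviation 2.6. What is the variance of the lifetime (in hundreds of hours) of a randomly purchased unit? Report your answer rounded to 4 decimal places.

18.1669

Per component, 1: μ=8.4, E[X²]=70.9633; 2: μ=4.6, E[X²]=42.32; 3: μ=10.4, E[X²]=114.92.
E[X] = 0.0833333·8.4 + 0.333333·4.6 + 0.583333·10.4 = 8.3.
E[X²] = 0.0833333·70.9633 + 0.333333·42.32 + 0.583333·114.92 = 87.0569.
Var(X) = E[X²] − (E[X])² = 87.0569 − 68.89 = 18.1669.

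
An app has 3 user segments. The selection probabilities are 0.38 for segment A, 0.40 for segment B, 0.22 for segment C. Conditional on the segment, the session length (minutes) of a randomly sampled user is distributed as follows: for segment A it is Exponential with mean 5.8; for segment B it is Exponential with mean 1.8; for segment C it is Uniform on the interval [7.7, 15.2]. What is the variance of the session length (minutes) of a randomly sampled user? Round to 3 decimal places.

28.406

Per component, A: μ=5.8, E[X²]=67.28; B: μ=1.8, E[X²]=6.48; C: μ=11.45, E[X²]=135.79.
E[X] = 0.38·5.8 + 0.4·1.8 + 0.22·11.45 = 5.443.
E[X²] = 0.38·67.28 + 0.4·6.48 + 0.22·135.79 = 58.0322.
Var(X) = E[X²] − (E[X])² = 58.0322 − 29.6262 = 28.406.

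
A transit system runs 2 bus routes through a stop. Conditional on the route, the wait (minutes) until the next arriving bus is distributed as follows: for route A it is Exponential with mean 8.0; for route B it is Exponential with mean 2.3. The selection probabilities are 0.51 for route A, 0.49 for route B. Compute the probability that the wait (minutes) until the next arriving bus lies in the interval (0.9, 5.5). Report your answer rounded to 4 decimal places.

Conditional on each route, P(0.9 < X < 5.5): A: 0.390766; B: 0.584664.
By total probability, P(0.9 < X < 5.5) = 0.51·0.390766 + 0.49·0.584664 = 0.485776.

0.4858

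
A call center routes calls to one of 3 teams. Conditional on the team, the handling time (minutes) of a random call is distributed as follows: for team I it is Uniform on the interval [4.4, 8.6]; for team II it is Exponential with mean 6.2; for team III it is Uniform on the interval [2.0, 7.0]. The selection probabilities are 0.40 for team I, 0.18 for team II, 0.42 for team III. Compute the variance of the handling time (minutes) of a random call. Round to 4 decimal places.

9.2792

Per component, I: μ=6.5, E[X²]=43.72; II: μ=6.2, E[X²]=76.88; III: μ=4.5, E[X²]=22.3333.
E[X] = 0.4·6.5 + 0.18·6.2 + 0.42·4.5 = 5.606.
E[X²] = 0.4·43.72 + 0.18·76.88 + 0.42·22.3333 = 40.7064.
Var(X) = E[X²] − (E[X])² = 40.7064 − 31.4272 = 9.27916.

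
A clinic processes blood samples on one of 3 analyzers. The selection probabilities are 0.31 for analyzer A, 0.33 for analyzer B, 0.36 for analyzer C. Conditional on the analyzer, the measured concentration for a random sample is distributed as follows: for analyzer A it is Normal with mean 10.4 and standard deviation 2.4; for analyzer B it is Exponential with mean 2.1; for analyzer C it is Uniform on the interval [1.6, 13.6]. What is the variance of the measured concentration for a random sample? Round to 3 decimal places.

19.077

Per component, A: μ=10.4, E[X²]=113.92; B: μ=2.1, E[X²]=8.82; C: μ=7.6, E[X²]=69.76.
E[X] = 0.31·10.4 + 0.33·2.1 + 0.36·7.6 = 6.653.
E[X²] = 0.31·113.92 + 0.33·8.82 + 0.36·69.76 = 63.3394.
Var(X) = E[X²] − (E[X])² = 63.3394 − 44.2624 = 19.077.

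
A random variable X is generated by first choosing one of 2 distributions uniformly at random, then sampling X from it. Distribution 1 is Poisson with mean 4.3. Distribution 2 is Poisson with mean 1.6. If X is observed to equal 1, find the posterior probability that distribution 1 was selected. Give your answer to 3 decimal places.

0.153

Likelihoods P(X=1 | ·): 1: 0.0583448; 2: 0.323034.
Posterior ∝ prior × likelihood. Numerator for 1: 0.5·0.0583448 = 0.0291724.
Normalizing constant: 0.5·0.0583448 + 0.5·0.323034 = 0.19069.
P(1 | observation) = 0.0291724 / 0.19069 = 0.152984.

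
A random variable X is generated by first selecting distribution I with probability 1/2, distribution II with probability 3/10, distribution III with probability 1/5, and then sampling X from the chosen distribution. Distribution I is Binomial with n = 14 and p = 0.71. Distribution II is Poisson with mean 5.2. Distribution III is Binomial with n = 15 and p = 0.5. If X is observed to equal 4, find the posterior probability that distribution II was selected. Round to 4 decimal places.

Likelihoods P(X=4 | ·): I: 0.00107016; II: 0.168063; III: 0.0416565.
Posterior ∝ prior × likelihood. Numerator for II: 0.3·0.168063 = 0.0504188.
Normalizing constant: 0.5·0.00107016 + 0.3·0.168063 + 0.2·0.0416565 = 0.0592851.
P(II | observation) = 0.0504188 / 0.0592851 = 0.850445.

0.8504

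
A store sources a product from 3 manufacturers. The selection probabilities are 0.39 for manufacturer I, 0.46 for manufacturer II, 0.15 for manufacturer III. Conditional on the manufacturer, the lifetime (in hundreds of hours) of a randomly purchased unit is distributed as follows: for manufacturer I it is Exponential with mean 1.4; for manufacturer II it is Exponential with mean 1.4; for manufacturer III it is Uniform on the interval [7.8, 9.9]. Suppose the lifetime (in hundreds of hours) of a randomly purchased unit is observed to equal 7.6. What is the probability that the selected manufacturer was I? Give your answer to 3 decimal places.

Likelihoods f(7.6 | ·): I: 0.00313526; II: 0.00313526; III: 0.
Posterior ∝ prior × likelihood. Numerator for I: 0.39·0.00313526 = 0.00122275.
Normalizing constant: 0.39·0.00313526 + 0.46·0.00313526 + 0.15·0 = 0.00266497.
P(I | observation) = 0.00122275 / 0.00266497 = 0.458824.

0.459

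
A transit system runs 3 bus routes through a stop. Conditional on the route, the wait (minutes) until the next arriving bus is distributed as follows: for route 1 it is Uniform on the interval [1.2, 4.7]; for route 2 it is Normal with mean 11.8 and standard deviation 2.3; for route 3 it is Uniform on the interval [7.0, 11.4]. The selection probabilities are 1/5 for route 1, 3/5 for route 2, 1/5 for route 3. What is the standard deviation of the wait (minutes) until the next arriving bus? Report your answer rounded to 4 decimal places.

3.9336

Per component, 1: μ=2.95, E[X²]=9.72333; 2: μ=11.8, E[X²]=144.53; 3: μ=9.2, E[X²]=86.2533.
E[X] = 0.2·2.95 + 0.6·11.8 + 0.2·9.2 = 9.51.
E[X²] = 0.2·9.72333 + 0.6·144.53 + 0.2·86.2533 = 105.913.
Var(X) = E[X²] − (E[X])² = 105.913 − 90.4401 = 15.4732.
SD(X) = √15.4732 = 3.9336.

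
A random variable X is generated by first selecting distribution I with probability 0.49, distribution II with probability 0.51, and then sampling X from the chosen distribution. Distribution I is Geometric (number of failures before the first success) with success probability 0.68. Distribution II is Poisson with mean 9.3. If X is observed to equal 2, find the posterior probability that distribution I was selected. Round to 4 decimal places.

0.9442

Likelihoods P(X=2 | ·): I: 0.069632; II: 0.00395364.
Posterior ∝ prior × likelihood. Numerator for I: 0.49·0.069632 = 0.0341197.
Normalizing constant: 0.49·0.069632 + 0.51·0.00395364 = 0.036136.
P(I | observation) = 0.0341197 / 0.036136 = 0.944201.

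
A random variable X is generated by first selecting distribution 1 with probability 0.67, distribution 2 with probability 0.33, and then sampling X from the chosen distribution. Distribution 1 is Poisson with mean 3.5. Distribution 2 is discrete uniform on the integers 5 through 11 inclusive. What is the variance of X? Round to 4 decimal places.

8.1423

Per component, 1: μ=3.5, E[X²]=15.75; 2: μ=8, E[X²]=68.
E[X] = 0.67·3.5 + 0.33·8 = 4.985.
E[X²] = 0.67·15.75 + 0.33·68 = 32.9925.
Var(X) = E[X²] − (E[X])² = 32.9925 − 24.8502 = 8.14227.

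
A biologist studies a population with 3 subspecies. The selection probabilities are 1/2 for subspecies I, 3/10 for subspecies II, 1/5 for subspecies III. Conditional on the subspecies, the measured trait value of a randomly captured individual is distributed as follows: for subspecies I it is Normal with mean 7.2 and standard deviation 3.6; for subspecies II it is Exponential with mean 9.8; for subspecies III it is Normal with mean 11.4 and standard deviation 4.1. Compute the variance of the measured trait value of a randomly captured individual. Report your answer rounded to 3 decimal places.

Per component, I: μ=7.2, E[X²]=64.8; II: μ=9.8, E[X²]=192.08; III: μ=11.4, E[X²]=146.77.
E[X] = 0.5·7.2 + 0.3·9.8 + 0.2·11.4 = 8.82.
E[X²] = 0.5·64.8 + 0.3·192.08 + 0.2·146.77 = 119.378.
Var(X) = E[X²] − (E[X])² = 119.378 − 77.7924 = 41.5856.

41.586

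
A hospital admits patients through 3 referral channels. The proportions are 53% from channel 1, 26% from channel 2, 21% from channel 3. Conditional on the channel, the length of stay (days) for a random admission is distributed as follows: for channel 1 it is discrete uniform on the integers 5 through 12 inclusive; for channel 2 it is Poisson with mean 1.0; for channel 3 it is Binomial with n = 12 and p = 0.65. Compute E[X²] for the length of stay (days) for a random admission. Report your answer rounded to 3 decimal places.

54.945

For each component E[X²] = Var + (mean)², giving 1: 77.5; 2: 2; 3: 63.57.
Overall E[X²] = 0.53·77.5 + 0.26·2 + 0.21·63.57 = 54.9447.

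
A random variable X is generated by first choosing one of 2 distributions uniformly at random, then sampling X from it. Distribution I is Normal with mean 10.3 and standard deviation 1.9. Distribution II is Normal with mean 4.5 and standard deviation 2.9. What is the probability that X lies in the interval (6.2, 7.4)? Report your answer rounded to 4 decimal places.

0.0841

Conditional on each component, P(6.2 < X < 7.4): I: 0.0479976; II: 0.120213.
By total probability, P(6.2 < X < 7.4) = 0.5·0.0479976 + 0.5·0.120213 = 0.0841053.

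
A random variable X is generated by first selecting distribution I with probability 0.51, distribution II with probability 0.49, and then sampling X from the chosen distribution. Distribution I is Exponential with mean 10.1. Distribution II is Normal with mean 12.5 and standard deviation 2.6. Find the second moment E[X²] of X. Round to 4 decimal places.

183.9251

For each component E[X²] = Var + (mean)², giving I: 204.02; II: 163.01.
Overall E[X²] = 0.51·204.02 + 0.49·163.01 = 183.925.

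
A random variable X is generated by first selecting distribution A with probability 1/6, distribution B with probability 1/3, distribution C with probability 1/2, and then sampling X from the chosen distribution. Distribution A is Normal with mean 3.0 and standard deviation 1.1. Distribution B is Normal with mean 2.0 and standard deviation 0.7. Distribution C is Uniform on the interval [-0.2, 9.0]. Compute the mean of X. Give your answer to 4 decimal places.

3.3667

Component means — A: 3; B: 2; C: 4.4.
E[X] = 0.166667·3 + 0.333333·2 + 0.5·4.4 = 3.36667.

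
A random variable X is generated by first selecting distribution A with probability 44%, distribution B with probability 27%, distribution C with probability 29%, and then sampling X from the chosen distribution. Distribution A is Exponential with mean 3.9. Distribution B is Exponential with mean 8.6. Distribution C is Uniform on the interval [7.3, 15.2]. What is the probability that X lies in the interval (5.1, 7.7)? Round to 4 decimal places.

Conditional on each component, P(5.1 < X < 7.7): A: 0.131593; B: 0.144189; C: 0.0506329.
By total probability, P(5.1 < X < 7.7) = 0.44·0.131593 + 0.27·0.144189 + 0.29·0.0506329 = 0.111516.

0.1115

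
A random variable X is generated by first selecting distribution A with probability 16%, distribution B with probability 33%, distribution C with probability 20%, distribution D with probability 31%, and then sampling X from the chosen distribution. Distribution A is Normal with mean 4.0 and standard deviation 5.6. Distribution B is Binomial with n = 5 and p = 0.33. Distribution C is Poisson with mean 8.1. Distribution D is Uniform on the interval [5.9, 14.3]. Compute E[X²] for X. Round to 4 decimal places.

57.0287

For each component E[X²] = Var + (mean)², giving A: 47.36; B: 3.828; C: 73.71; D: 107.89.
Overall E[X²] = 0.16·47.36 + 0.33·3.828 + 0.2·73.71 + 0.31·107.89 = 57.0287.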